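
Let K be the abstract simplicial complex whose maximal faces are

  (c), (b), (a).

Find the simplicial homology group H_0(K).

Take the total order a < b < c on the vertex set. Then K (dimension 0) consists of the simplices:

  0-simplices (3): a, b, c

so the chain groups are C_0 ≅ Z^3.

Reading off H_k = ker ∂_k / im ∂_{k+1}:

  H_0: rank C_0 − rank ∂_1 = 3 − 0 = 3, and there is no ∂_1, so H_0 ≅ Z^3.

H_0 ≅ Z^3.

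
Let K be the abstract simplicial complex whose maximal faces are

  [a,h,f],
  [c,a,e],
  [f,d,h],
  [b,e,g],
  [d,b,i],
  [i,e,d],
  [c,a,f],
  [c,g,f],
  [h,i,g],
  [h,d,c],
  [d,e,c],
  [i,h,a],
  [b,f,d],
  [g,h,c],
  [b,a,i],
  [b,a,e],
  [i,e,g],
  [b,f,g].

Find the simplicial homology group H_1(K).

We work with the vertex ordering a < b < c < d < e < f < g < h < i. The simplices of K, each written with vertices in increasing order, are:

  0-simplices (9): a, b, c, d, e, f, g, h, i
  1-simplices (27): ab, ac, ae, af, ah, ai, bd, be, bf, bg, bi, cd, ce, cf, cg, ch, de, df, dh, di, eg, ei, fg, fh, gh, gi, hi
  2-simplices (18): abe, abi, ace, acf, afh, ahi, bdf, bdi, beg, bfg, cde, cdh, cfg, cgh, dei, dfh, egi, ghi

Hence C_0 ≅ Z^9, C_1 ≅ Z^27, C_2 ≅ Z^18.

∂_1: C_1 → C_0 maps an edge to its endpoints' difference, ∂[p,q] = q − p. For instance
  ∂ac = c − a.
This gives a 9×27 integer matrix of rank 8; reducing to Smith normal form yields diagonal entries (1,1,1,1,1,1,1,1).

Boundary ∂_2: C_2 → C_1 sends each 2-simplex [p,q,r] to [q,r] − [p,r] + [p,q]. For instance
  ∂ahi = hi − ai + ah,
  ∂bdi = di − bi + bd.
As a 27×18 matrix over Z this has rank 18, with invariant factors (1,1,1,1,1,1,1,1,1,1,1,1,1,1,1,1,1,2).

From H_k ≅ ker(∂_k) / im(∂_{k+1}) we obtain:

  H_1: rank ker ∂_1 − rank ∂_2 = (27 − 8) − 18 = 1, and ∂_2 has invariant factor 2 > 1, so H_1 = Z ⊕ Z/2.

H_1 ≅ Z ⊕ Z/2.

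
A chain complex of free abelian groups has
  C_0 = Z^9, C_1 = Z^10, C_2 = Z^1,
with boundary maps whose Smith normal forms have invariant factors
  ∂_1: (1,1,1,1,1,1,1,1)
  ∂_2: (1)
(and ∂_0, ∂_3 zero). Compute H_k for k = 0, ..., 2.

H_0 ≅ Z,  H_1 ≅ Z,  H_2 = 0.

H_0: b_0 = 9 − 0 − 8 = 1; torsion from ∂_1 factors > 1: none. So H_0 ≅ Z.
H_1: b_1 = 10 − 8 − 1 = 1; torsion from ∂_2 factors > 1: none. So H_1 ≅ Z.
H_2: b_2 = 1 − 1 − 0 = 0; torsion from ∂_3 factors > 1: none. So H_2 ≅ 0.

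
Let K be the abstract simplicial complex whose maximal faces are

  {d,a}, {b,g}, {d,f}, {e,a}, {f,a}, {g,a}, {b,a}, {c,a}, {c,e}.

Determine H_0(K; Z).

K has 7 vertices, 9 edges.
rank ∂_0 = 0, rank ∂_1 = 6 ⇒ b_0 = 7 − 0 − 6 = 1; all invariant factors of ∂_1 are 1 so no torsion. So H_0 = Z.

H_0 ≅ Z.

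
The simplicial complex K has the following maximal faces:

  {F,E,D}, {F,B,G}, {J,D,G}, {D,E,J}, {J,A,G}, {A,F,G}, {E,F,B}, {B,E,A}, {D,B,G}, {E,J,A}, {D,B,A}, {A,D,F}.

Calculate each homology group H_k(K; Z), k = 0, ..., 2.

H_0 = Z,  H_1 = Z/2,  H_2 = 0.

We work with the vertex ordering A < B < D < E < F < G < J. The simplices of K, each written with vertices in increasing order, are:

  0-simplices (7): A, B, D, E, F, G, J
  1-simplices (18): AB, AD, AE, AF, AG, AJ, BD, BE, BF, BG, DE, DF, DG, DJ, EF, EJ, FG, GJ
  2-simplices (12): ABD, ABE, ADF, AEJ, AFG, AGJ, BDG, BEF, BFG, DEF, DEJ, DGJ

giving chain groups C_0 ≅ Z^7, C_1 ≅ Z^18, C_2 ≅ Z^12.

Boundary ∂_1: C_1 → C_0 maps an edge to its endpoints' difference, ∂[p,q] = q − p.
This gives a 7×18 integer matrix of rank 6; reducing to Smith normal form yields diagonal entries (1,1,1,1,1,1).

The boundary map ∂_2: C_2 → C_1 maps a triangle to the signed sum of its edges. For instance
  ∂BDG = DG − BG + BD,
  ∂DEJ = EJ − DJ + DE.
This gives a 18×12 integer matrix of rank 12; reducing to Smith normal form yields diagonal entries (1,1,1,1,1,1,1,1,1,1,1,2).

Computing H_k = (kernel of ∂_k) / (image of ∂_{k+1}):

  H_0: rank C_0 − rank ∂_1 = 7 − 6 = 1, and the invariant factors of ∂_1 are all 1, so H_0 = Z.
  H_1: rank ker ∂_1 − rank ∂_2 = (18 − 6) − 12 = 0, and ∂_2 has invariant factor 2 > 1, so H_1 = Z/2.
  H_2: rank ker ∂_2 − rank ∂_3 = (12 − 12) − 0 = 0, and there is no ∂_3, so H_2 = 0.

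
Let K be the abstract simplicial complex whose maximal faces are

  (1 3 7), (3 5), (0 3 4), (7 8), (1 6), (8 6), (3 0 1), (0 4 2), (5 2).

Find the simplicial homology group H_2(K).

Order the vertices as 0 < 1 < 2 < 3 < 4 < 5 < 6 < 7 < 8. Listing each simplex with vertices in this order, K has dimension 2 with simplices:

  0-simplices (9): [0], [1], [2], [3], [4], [5], [6], [7], [8]
  1-simplices (14): [0,1], [0,2], [0,3], [0,4], [1,3], [1,6], [1,7], [2,4], [2,5], [3,4], [3,5], [3,7], [6,8], [7,8]
  2-simplices (4): [0,1,3], [0,2,4], [0,3,4], [1,3,7]

giving chain groups C_0 ≅ Z^9, C_1 ≅ Z^14, C_2 ≅ Z^4.

The boundary map ∂_1: C_1 → C_0 sends each edge [p,q] (with p < q) to q − p. For instance
  ∂[3,4] = [4] − [3].
As a 9×14 matrix over Z this has rank 8, with invariant factors (1,1,1,1,1,1,1,1).

Boundary ∂_2: C_2 → C_1 maps a triangle to the signed sum of its edges. For instance
  ∂[0,1,3] = [1,3] − [0,3] + [0,1],
  ∂[0,3,4] = [3,4] − [0,4] + [0,3].
The 14×4 boundary matrix has rank 4 and Smith normal form diag(1,1,1,1).

Computing H_k = (kernel of ∂_k) / (image of ∂_{k+1}):

  H_2: rank ker ∂_2 − rank ∂_3 = (4 − 4) − 0 = 0, and there is no ∂_3, so H_2 ≅ 0.

H_2 = 0.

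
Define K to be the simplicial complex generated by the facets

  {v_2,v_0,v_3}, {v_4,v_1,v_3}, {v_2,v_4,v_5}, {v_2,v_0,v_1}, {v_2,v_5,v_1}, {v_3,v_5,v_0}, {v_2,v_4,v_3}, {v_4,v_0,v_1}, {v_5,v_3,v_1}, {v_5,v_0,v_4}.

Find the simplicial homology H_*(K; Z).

H_0 ≅ Z,  H_1 ≅ Z/2,  H_2 = 0.

Fix the vertex order v_0 < v_1 < v_2 < v_3 < v_4 < v_5 and write every simplex with vertices in increasing order. Then dim K = 2 and the simplices of K are:

  0-simplices (6): [v_0], [v_1], [v_2], [v_3], [v_4], [v_5]
  1-simplices (15): (15 of them)
  2-simplices (10): [v_0,v_1,v_2], [v_0,v_1,v_4], [v_0,v_2,v_3], [v_0,v_3,v_5], [v_0,v_4,v_5], [v_1,v_2,v_5], [v_1,v_3,v_4], [v_1,v_3,v_5], [v_2,v_3,v_4], [v_2,v_4,v_5]

so the chain groups are C_0 ≅ Z^6, C_1 ≅ Z^15, C_2 ≅ Z^10.

The boundary map ∂_1: C_1 → C_0 sends each edge [p,q] (with p < q) to q − p. For instance
  ∂[v_0,v_3] = [v_3] − [v_0].
This gives a 6×15 integer matrix of rank 5; reducing to Smith normal form yields diagonal entries (1,1,1,1,1).

The boundary map ∂_2: C_2 → C_1 acts by ∂[p,q,r] = [q,r] − [p,r] + [p,q]. For instance
  ∂[v_0,v_1,v_4] = [v_1,v_4] − [v_0,v_4] + [v_0,v_1],
  ∂[v_0,v_3,v_5] = [v_3,v_5] − [v_0,v_5] + [v_0,v_3].
As a 15×10 matrix over Z this has rank 10, with invariant factors (1,1,1,1,1,1,1,1,1,2).

Computing H_k = (kernel of ∂_k) / (image of ∂_{k+1}):

  H_0: rank C_0 − rank ∂_1 = 6 − 5 = 1, and the invariant factors of ∂_1 are all 1, so H_0 ≅ Z.
  H_1: rank ker ∂_1 − rank ∂_2 = (15 − 5) − 10 = 0, and ∂_2 has invariant factor 2 > 1, so H_1 ≅ Z/2.
  H_2: rank ker ∂_2 − rank ∂_3 = (10 − 10) − 0 = 0, and there is no ∂_3, so H_2 ≅ 0.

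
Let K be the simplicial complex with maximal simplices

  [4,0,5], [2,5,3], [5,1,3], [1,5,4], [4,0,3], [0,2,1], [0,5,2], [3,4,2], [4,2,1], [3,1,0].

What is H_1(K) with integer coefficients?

Take the total order 0 < 1 < 2 < 3 < 4 < 5 on the vertex set. Then K (dimension 2) consists of the simplices:

  0-simplices (6): [0], [1], [2], [3], [4], [5]
  1-simplices (15): [0,1], [0,2], [0,3], [0,4], [0,5], [1,2], [1,3], [1,4], [1,5], [2,3], [2,4], [2,5], [3,4], [3,5], [4,5]
  2-simplices (10): [0,1,2], [0,1,3], [0,2,5], [0,3,4], [0,4,5], [1,2,4], [1,3,5], [1,4,5], [2,3,4], [2,3,5]

Hence C_0 ≅ Z^6, C_1 ≅ Z^15, C_2 ≅ Z^10.

Boundary ∂_1: C_1 → C_0 sends each edge [p,q] (with p < q) to q − p.
As a 6×15 matrix over Z this has rank 5, with invariant factors (1,1,1,1,1).

Boundary ∂_2: C_2 → C_1 maps a triangle to the signed sum of its edges. For instance
  ∂[1,3,5] = [3,5] − [1,5] + [1,3],
  ∂[1,2,4] = [2,4] − [1,4] + [1,2].
The resulting 15×10 matrix has rank 10, and its Smith normal form has invariant factors (1,1,1,1,1,1,1,1,1,2).

From H_k ≅ ker(∂_k) / im(∂_{k+1}) we obtain:

  H_1: rank ker ∂_1 − rank ∂_2 = (15 − 5) − 10 = 0, and ∂_2 has invariant factor 2 > 1, so H_1 = Z_2.

(K is a triangulation of the real projective plane RP^2.)

H_1 = Z_2.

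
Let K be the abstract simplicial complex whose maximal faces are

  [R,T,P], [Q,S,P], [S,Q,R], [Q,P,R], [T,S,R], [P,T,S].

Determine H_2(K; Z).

H_2 = Z.

Order the vertices as P < Q < R < S < T. Listing each simplex with vertices in this order, K has dimension 2 with simplices:

  0-simplices (5): P, Q, R, S, T
  1-simplices (9): PQ, PR, PS, PT, QR, QS, RS, RT, ST
  2-simplices (6): PQR, PQS, PRT, PST, QRS, RST

giving chain groups C_0 ≅ Z^5, C_1 ≅ Z^9, C_2 ≅ Z^6.

Boundary ∂_1: C_1 → C_0 maps an edge to its endpoints' difference, ∂[p,q] = q − p. For instance
  ∂PR = R − P.
As a 5×9 matrix over Z this has rank 4, with invariant factors (1,1,1,1).

∂_2: C_2 → C_1 sends each 2-simplex [p,q,r] to [q,r] − [p,r] + [p,q]. For instance
  ∂PQS = QS − PS + PQ,
  ∂RST = ST − RT + RS.
As a 9×6 matrix over Z this has rank 5, with invariant factors (1,1,1,1,1).

Now H_k = ker ∂_k / im ∂_{k+1}, so:

  H_2: rank ker ∂_2 − rank ∂_3 = (6 − 5) − 0 = 1, and there is no ∂_3, so H_2 = Z.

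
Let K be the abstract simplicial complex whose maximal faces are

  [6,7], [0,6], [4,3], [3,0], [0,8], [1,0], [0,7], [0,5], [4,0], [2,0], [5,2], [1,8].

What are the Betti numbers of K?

Take the total order 0 < 1 < 2 < 3 < 4 < 5 < 6 < 7 < 8 on the vertex set. Then K (dimension 1) consists of the simplices:

  0-simplices (9): [0], [1], [2], [3], [4], [5], [6], [7], [8]
  1-simplices (12): [0,1], [0,2], [0,3], [0,4], [0,5], [0,6], [0,7], [0,8], [1,8], [2,5], [3,4], [6,7]

giving chain groups C_0 ≅ Z^9, C_1 ≅ Z^12.

The boundary map ∂_1: C_1 → C_0 is given by ∂[p,q] = [q] − [p].
The 9×12 boundary matrix has rank 8 and Smith normal form diag(1,1,1,1,1,1,1,1).

Reading off H_k = ker ∂_k / im ∂_{k+1}:

  H_0: rank C_0 − rank ∂_1 = 9 − 8 = 1, and the invariant factors of ∂_1 are all 1, so H_0 ≅ Z.
  H_1: rank ker ∂_1 − rank ∂_2 = (12 − 8) − 0 = 4, and there is no ∂_2, so H_1 ≅ Z^4.

Hence the Betti numbers are b_0 = 1, b_1 = 4.

b_0 = 1, b_1 = 4.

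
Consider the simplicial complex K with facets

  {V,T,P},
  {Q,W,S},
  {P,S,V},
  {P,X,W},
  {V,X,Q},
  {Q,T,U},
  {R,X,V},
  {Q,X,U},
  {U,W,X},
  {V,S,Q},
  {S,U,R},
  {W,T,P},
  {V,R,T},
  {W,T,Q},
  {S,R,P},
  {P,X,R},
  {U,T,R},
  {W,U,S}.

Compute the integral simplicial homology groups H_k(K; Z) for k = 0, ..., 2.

Order the vertices as P < Q < R < S < T < U < V < W < X. Listing each simplex with vertices in this order, K has dimension 2 with simplices:

  0-simplices (9): P, Q, R, S, T, U, V, W, X
  1-simplices (27): PR, PS, PT, PV, PW, PX, QS, QT, QU, QV, QW, QX, RS, RT, RU, RV, RX, SU, SV, SW, TU, TV, TW, UW, UX, VX, WX
  2-simplices (18): PRS, PRX, PSV, PTV, PTW, PWX, QSV, QSW, QTU, QTW, QUX, QVX, RSU, RTU, RTV, RVX, SUW, UWX

giving chain groups C_0 ≅ Z^9, C_1 ≅ Z^27, C_2 ≅ Z^18.

∂_1: C_1 → C_0 maps an edge to its endpoints' difference, ∂[p,q] = q − p.
The 9×27 boundary matrix has rank 8 and Smith normal form diag(1,1,1,1,1,1,1,1).

∂_2: C_2 → C_1 sends each 2-simplex [p,q,r] to [q,r] − [p,r] + [p,q]. For instance
  ∂RTU = TU − RU + RT,
  ∂RSU = SU − RU + RS.
This gives a 27×18 integer matrix of rank 18; reducing to Smith normal form yields diagonal entries (1,1,1,1,1,1,1,1,1,1,1,1,1,1,1,1,1,2).

Computing H_k = (kernel of ∂_k) / (image of ∂_{k+1}):

  H_0: rank C_0 − rank ∂_1 = 9 − 8 = 1, and the invariant factors of ∂_1 are all 1, so H_0 = Z.
  H_1: rank ker ∂_1 − rank ∂_2 = (27 − 8) − 18 = 1, and ∂_2 has invariant factor 2 > 1, so H_1 = Z ⊕ Z/2.
  H_2: rank ker ∂_2 − rank ∂_3 = (18 − 18) − 0 = 0, and there is no ∂_3, so H_2 = 0.

As a check, the Euler characteristic is 9 − 27 + 18 = 0, which agrees with 1 − 1 + 0 = 0.

H_0 ≅ Z,  H_1 ≅ Z ⊕ Z/2,  H_2 = 0.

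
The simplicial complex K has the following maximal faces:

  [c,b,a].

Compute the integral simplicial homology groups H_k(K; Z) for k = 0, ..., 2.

We work with the vertex ordering a < b < c. The simplices of K, each written with vertices in increasing order, are:

  0-simplices (3): a, b, c
  1-simplices (3): ab, ac, bc
  2-simplices (1): abc

Hence C_0 ≅ Z^3, C_1 ≅ Z^3, C_2 ≅ Z^1.

The boundary map ∂_1: C_1 → C_0 is given by ∂[p,q] = [q] − [p]. For instance
  ∂ac = c − a.
As a 3×3 matrix over Z this has rank 2, with invariant factors (1,1).

∂_2: C_2 → C_1 acts by ∂[p,q,r] = [q,r] − [p,r] + [p,q]. For instance
  ∂abc = bc − ac + ab.
The resulting 3×1 matrix has rank 1, and its Smith normal form has invariant factors (1).

Now H_k = ker ∂_k / im ∂_{k+1}, so:

  H_0: rank C_0 − rank ∂_1 = 3 − 2 = 1, and the invariant factors of ∂_1 are all 1, so H_0 = Z.
  H_1: rank ker ∂_1 − rank ∂_2 = (3 − 2) − 1 = 0, and the invariant factors of ∂_2 are all 1, so H_1 = 0.
  H_2: rank ker ∂_2 − rank ∂_3 = (1 − 1) − 0 = 0, and there is no ∂_3, so H_2 = 0.

As a check, the Euler characteristic is 3 − 3 + 1 = 1, which agrees with 1 − 0 + 0 = 1.

H_0 = Z,  H_1 = 0,  H_2 = 0.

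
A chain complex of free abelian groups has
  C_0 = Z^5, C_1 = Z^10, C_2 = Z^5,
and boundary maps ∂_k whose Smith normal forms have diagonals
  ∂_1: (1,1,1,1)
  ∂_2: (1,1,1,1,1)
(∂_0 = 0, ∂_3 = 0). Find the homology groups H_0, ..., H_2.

H_0: b_0 = 5 − 0 − 4 = 1; torsion from ∂_1 factors > 1: none. So H_0 = Z.
H_1: b_1 = 10 − 4 − 5 = 1; torsion from ∂_2 factors > 1: none. So H_1 = Z.
H_2: b_2 = 5 − 5 − 0 = 0; torsion from ∂_3 factors > 1: none. So H_2 = 0.

H_0 = Z,  H_1 = Z,  H_2 = 0.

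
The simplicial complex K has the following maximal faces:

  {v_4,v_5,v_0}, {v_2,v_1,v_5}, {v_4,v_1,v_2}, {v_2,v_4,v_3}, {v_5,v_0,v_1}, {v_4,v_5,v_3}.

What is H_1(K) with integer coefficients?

H_1 = Z.

Take the total order v_0 < v_1 < v_2 < v_3 < v_4 < v_5 on the vertex set. Then K (dimension 2) consists of the simplices:

  0-simplices (6): [v_0], [v_1], [v_2], [v_3], [v_4], [v_5]
  1-simplices (12): [v_0,v_1], [v_0,v_4], [v_0,v_5], [v_1,v_2], [v_1,v_4], [v_1,v_5], [v_2,v_3], [v_2,v_4], [v_2,v_5], [v_3,v_4], [v_3,v_5], [v_4,v_5]
  2-simplices (6): [v_0,v_1,v_5], [v_0,v_4,v_5], [v_1,v_2,v_4], [v_1,v_2,v_5], [v_2,v_3,v_4], [v_3,v_4,v_5]

so the chain groups are C_0 ≅ Z^6, C_1 ≅ Z^12, C_2 ≅ Z^6.

Boundary ∂_1: C_1 → C_0 maps an edge to its endpoints' difference, ∂[p,q] = q − p.
The resulting 6×12 matrix has rank 5, and its Smith normal form has invariant factors (1,1,1,1,1).

Boundary ∂_2: C_2 → C_1 maps a triangle to the signed sum of its edges. For instance
  ∂[v_3,v_4,v_5] = [v_4,v_5] − [v_3,v_5] + [v_3,v_4],
  ∂[v_0,v_4,v_5] = [v_4,v_5] − [v_0,v_5] + [v_0,v_4].
This gives a 12×6 integer matrix of rank 6; reducing to Smith normal form yields diagonal entries (1,1,1,1,1,1).

Now H_k = ker ∂_k / im ∂_{k+1}, so:

  H_1: rank ker ∂_1 − rank ∂_2 = (12 − 5) − 6 = 1, and the invariant factors of ∂_2 are all 1, so H_1 ≅ Z.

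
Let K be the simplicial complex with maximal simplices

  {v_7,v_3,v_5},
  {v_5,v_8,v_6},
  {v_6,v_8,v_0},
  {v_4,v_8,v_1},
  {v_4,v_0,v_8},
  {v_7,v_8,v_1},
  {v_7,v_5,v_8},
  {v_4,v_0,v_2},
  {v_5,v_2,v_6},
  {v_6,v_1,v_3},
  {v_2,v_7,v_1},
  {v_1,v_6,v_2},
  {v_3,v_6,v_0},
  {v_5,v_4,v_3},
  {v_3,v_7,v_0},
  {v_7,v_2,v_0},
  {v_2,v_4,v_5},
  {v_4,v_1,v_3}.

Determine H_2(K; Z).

Fix the vertex order v_0 < v_1 < v_2 < v_3 < v_4 < v_5 < v_6 < v_7 < v_8 and write every simplex with vertices in increasing order. Then dim K = 2 and the simplices of K are:

  0-simplices (9): [v_0], [v_1], [v_2], [v_3], [v_4], [v_5], [v_6], [v_7], [v_8]
  1-simplices (27): (27 of them)
  2-simplices (18): (18 of them)

giving chain groups C_0 ≅ Z^9, C_1 ≅ Z^27, C_2 ≅ Z^18.

The boundary map ∂_1: C_1 → C_0 maps an edge to its endpoints' difference, ∂[p,q] = q − p. For instance
  ∂[v_1,v_3] = [v_3] − [v_1].
The resulting 9×27 matrix has rank 8, and its Smith normal form has invariant factors (1,1,1,1,1,1,1,1).

The boundary map ∂_2: C_2 → C_1 maps a triangle to the signed sum of its edges. For instance
  ∂[v_0,v_3,v_7] = [v_3,v_7] − [v_0,v_7] + [v_0,v_3],
  ∂[v_3,v_5,v_7] = [v_5,v_7] − [v_3,v_7] + [v_3,v_5].
The 27×18 boundary matrix has rank 17 and Smith normal form diag(1,1,1,1,1,1,1,1,1,1,1,1,1,1,1,1,1).

From H_k ≅ ker(∂_k) / im(∂_{k+1}) we obtain:

  H_2: rank ker ∂_2 − rank ∂_3 = (18 − 17) − 0 = 1, and there is no ∂_3, so H_2 ≅ Z.

H_2 = Z.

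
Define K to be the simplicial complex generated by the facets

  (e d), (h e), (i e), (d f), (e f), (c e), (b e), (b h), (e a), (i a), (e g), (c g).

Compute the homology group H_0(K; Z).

Take the total order a < b < c < d < e < f < g < h < i on the vertex set. Then K (dimension 1) consists of the simplices:

  0-simplices (9): a, b, c, d, e, f, g, h, i
  1-simplices (12): ae, ai, be, bh, ce, cg, de, df, ef, eg, eh, ei

Hence C_0 ≅ Z^9, C_1 ≅ Z^12.

∂_1: C_1 → C_0 maps an edge to its endpoints' difference, ∂[p,q] = q − p.
The resulting 9×12 matrix has rank 8, and its Smith normal form has invariant factors (1,1,1,1,1,1,1,1).

Now H_k = ker ∂_k / im ∂_{k+1}, so:

  H_0: rank C_0 − rank ∂_1 = 9 − 8 = 1, and the invariant factors of ∂_1 are all 1, so H_0 ≅ Z.

H_0 ≅ Z.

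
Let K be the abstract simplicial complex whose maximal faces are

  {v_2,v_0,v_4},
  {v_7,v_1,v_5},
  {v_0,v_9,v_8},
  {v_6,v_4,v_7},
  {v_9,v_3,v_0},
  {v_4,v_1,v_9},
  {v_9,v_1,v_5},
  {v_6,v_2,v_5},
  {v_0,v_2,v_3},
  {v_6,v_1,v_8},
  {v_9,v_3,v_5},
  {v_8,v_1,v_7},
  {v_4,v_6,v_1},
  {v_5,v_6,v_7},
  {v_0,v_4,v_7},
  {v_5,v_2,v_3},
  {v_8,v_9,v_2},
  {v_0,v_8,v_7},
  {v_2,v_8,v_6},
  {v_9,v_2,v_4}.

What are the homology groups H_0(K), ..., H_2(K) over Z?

H_0 = Z,  H_1 = Z × Z/2,  H_2 = 0.

Take the total order v_0 < v_1 < v_2 < v_3 < v_4 < v_5 < v_6 < v_7 < v_8 < v_9 on the vertex set. Then K (dimension 2) consists of the simplices:

  0-simplices (10): [v_0], [v_1], [v_2], [v_3], [v_4], [v_5], [v_6], [v_7], [v_8], [v_9]
  1-simplices (30): (30 of them)
  2-simplices (20): (20 of them)

so the chain groups are C_0 ≅ Z^10, C_1 ≅ Z^30, C_2 ≅ Z^20.

Boundary ∂_1: C_1 → C_0 sends each edge [p,q] (with p < q) to q − p. For instance
  ∂[v_2,v_6] = [v_6] − [v_2].
The 10×30 boundary matrix has rank 9 and Smith normal form diag(1,1,1,1,1,1,1,1,1).

The boundary map ∂_2: C_2 → C_1 acts by ∂[p,q,r] = [q,r] − [p,r] + [p,q]. For instance
  ∂[v_1,v_5,v_7] = [v_5,v_7] − [v_1,v_7] + [v_1,v_5],
  ∂[v_2,v_4,v_9] = [v_4,v_9] − [v_2,v_9] + [v_2,v_4].
As a 30×20 matrix over Z this has rank 20, with invariant factors (1,1,1,1,1,1,1,1,1,1,1,1,1,1,1,1,1,1,1,2).

From H_k ≅ ker(∂_k) / im(∂_{k+1}) we obtain:

  H_0: rank C_0 − rank ∂_1 = 10 − 9 = 1, and the invariant factors of ∂_1 are all 1, so H_0 ≅ Z.
  H_1: rank ker ∂_1 − rank ∂_2 = (30 − 9) − 20 = 1, and ∂_2 has invariant factor 2 > 1, so H_1 ≅ Z × Z/2.
  H_2: rank ker ∂_2 − rank ∂_3 = (20 − 20) − 0 = 0, and there is no ∂_3, so H_2 ≅ 0.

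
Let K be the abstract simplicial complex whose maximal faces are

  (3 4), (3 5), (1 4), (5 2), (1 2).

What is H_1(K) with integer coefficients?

H_1 = Z.

Fix the vertex order 1 < 2 < 3 < 4 < 5 and write every simplex with vertices in increasing order. Then dim K = 1 and the simplices of K are:

  0-simplices (5): [1], [2], [3], [4], [5]
  1-simplices (5): [1,2], [1,4], [2,5], [3,4], [3,5]

giving chain groups C_0 ≅ Z^5, C_1 ≅ Z^5.

The boundary map ∂_1: C_1 → C_0 is given by ∂[p,q] = [q] − [p]. For instance
  ∂[2,5] = [5] − [2].
The 5×5 boundary matrix has rank 4 and Smith normal form diag(1,1,1,1).

Reading off H_k = ker ∂_k / im ∂_{k+1}:

  H_1: rank ker ∂_1 − rank ∂_2 = (5 − 4) − 0 = 1, and there is no ∂_2, so H_1 = Z.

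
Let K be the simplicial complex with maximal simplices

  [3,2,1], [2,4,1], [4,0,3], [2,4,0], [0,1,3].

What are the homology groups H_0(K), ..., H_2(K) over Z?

H_0 = Z,  H_1 = Z,  H_2 = 0.

We work with the vertex ordering 0 < 1 < 2 < 3 < 4. The simplices of K, each written with vertices in increasing order, are:

  0-simplices (5): [0], [1], [2], [3], [4]
  1-simplices (10): [0,1], [0,2], [0,3], [0,4], [1,2], [1,3], [1,4], [2,3], [2,4], [3,4]
  2-simplices (5): [0,1,3], [0,2,4], [0,3,4], [1,2,3], [1,2,4]

giving chain groups C_0 ≅ Z^5, C_1 ≅ Z^10, C_2 ≅ Z^5.

The boundary map ∂_1: C_1 → C_0 is given by ∂[p,q] = [q] − [p].
The 5×10 boundary matrix has rank 4 and Smith normal form diag(1,1,1,1).

Boundary ∂_2: C_2 → C_1 maps a triangle to the signed sum of its edges. For instance
  ∂[1,2,4] = [2,4] − [1,4] + [1,2],
  ∂[1,2,3] = [2,3] − [1,3] + [1,2].
As a 10×5 matrix over Z this has rank 5, with invariant factors (1,1,1,1,1).

Reading off H_k = ker ∂_k / im ∂_{k+1}:

  H_0: rank C_0 − rank ∂_1 = 5 − 4 = 1, and the invariant factors of ∂_1 are all 1, so H_0 = Z.
  H_1: rank ker ∂_1 − rank ∂_2 = (10 − 4) − 5 = 1, and the invariant factors of ∂_2 are all 1, so H_1 = Z.
  H_2: rank ker ∂_2 − rank ∂_3 = (5 − 5) − 0 = 0, and there is no ∂_3, so H_2 = 0.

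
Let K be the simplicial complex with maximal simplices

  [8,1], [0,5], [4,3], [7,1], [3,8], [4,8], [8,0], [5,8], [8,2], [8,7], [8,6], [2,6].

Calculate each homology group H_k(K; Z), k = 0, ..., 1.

H_0 = Z,  H_1 = Z^4.

Take the total order 0 < 1 < 2 < 3 < 4 < 5 < 6 < 7 < 8 on the vertex set. Then K (dimension 1) consists of the simplices:

  0-simplices (9): [0], [1], [2], [3], [4], [5], [6], [7], [8]
  1-simplices (12): [0,5], [0,8], [1,7], [1,8], [2,6], [2,8], [3,4], [3,8], [4,8], [5,8], [6,8], [7,8]

giving chain groups C_0 ≅ Z^9, C_1 ≅ Z^12.

Boundary ∂_1: C_1 → C_0 maps an edge to its endpoints' difference, ∂[p,q] = q − p. For instance
  ∂[2,6] = [6] − [2].
As a 9×12 matrix over Z this has rank 8, with invariant factors (1,1,1,1,1,1,1,1).

Reading off H_k = ker ∂_k / im ∂_{k+1}:

  H_0: rank C_0 − rank ∂_1 = 9 − 8 = 1, and the invariant factors of ∂_1 are all 1, so H_0 = Z.
  H_1: rank ker ∂_1 − rank ∂_2 = (12 − 8) − 0 = 4, and there is no ∂_2, so H_1 = Z^4.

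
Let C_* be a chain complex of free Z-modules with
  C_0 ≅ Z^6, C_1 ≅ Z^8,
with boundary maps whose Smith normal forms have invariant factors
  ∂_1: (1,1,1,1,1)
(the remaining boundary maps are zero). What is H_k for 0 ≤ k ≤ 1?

H_0 ≅ Z,  H_1 ≅ Z^3.

H_0: b_0 = 6 − 0 − 5 = 1; torsion from ∂_1 factors > 1: none. So H_0 ≅ Z.
H_1: b_1 = 8 − 5 − 0 = 3; torsion from ∂_2 factors > 1: none. So H_1 ≅ Z^3.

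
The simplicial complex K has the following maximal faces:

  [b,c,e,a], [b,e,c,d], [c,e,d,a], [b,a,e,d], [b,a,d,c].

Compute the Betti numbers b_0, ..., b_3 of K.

K has 5 vertices, 10 edges, 10 triangles, 5 3-simplices.
rank ∂_0 = 0, rank ∂_1 = 4 ⇒ b_0 = 5 − 0 − 4 = 1; all invariant factors of ∂_1 are 1 so no torsion. So H_0 = Z.
rank ∂_1 = 4, rank ∂_2 = 6 ⇒ b_1 = 10 − 4 − 6 = 0; all invariant factors of ∂_2 are 1 so no torsion. So H_1 = 0.
rank ∂_2 = 6, rank ∂_3 = 4 ⇒ b_2 = 10 − 6 − 4 = 0; all invariant factors of ∂_3 are 1 so no torsion. So H_2 = 0.
rank ∂_3 = 4, rank ∂_4 = 0 ⇒ b_3 = 5 − 4 − 0 = 1. So H_3 = Z.

b_0 = 1, b_1 = 0, b_2 = 0, b_3 = 1.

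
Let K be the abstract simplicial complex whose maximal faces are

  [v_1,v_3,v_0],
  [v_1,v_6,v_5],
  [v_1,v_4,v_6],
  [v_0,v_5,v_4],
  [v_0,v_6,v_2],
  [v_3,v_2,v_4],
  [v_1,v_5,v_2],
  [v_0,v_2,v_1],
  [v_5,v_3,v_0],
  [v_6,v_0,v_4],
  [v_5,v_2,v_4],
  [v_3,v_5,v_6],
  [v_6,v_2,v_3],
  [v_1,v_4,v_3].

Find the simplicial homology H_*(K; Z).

H_0 ≅ Z,  H_1 ≅ Z^2,  H_2 ≅ Z.

Take the total order v_0 < v_1 < v_2 < v_3 < v_4 < v_5 < v_6 on the vertex set. Then K (dimension 2) consists of the simplices:

  0-simplices (7): [v_0], [v_1], [v_2], [v_3], [v_4], [v_5], [v_6]
  1-simplices (21): (21 of them)
  2-simplices (14): (14 of them)

Hence C_0 ≅ Z^7, C_1 ≅ Z^21, C_2 ≅ Z^14.

The boundary map ∂_1: C_1 → C_0 maps an edge to its endpoints' difference, ∂[p,q] = q − p. For instance
  ∂[v_3,v_4] = [v_4] − [v_3].
This gives a 7×21 integer matrix of rank 6; reducing to Smith normal form yields diagonal entries (1,1,1,1,1,1).

Boundary ∂_2: C_2 → C_1 sends each 2-simplex [p,q,r] to [q,r] − [p,r] + [p,q]. For instance
  ∂[v_2,v_3,v_6] = [v_3,v_6] − [v_2,v_6] + [v_2,v_3],
  ∂[v_2,v_4,v_5] = [v_4,v_5] − [v_2,v_5] + [v_2,v_4].
As a 21×14 matrix over Z this has rank 13, with invariant factors (1,1,1,1,1,1,1,1,1,1,1,1,1).

Computing H_k = (kernel of ∂_k) / (image of ∂_{k+1}):

  H_0: rank C_0 − rank ∂_1 = 7 − 6 = 1, and the invariant factors of ∂_1 are all 1, so H_0 = Z.
  H_1: rank ker ∂_1 − rank ∂_2 = (21 − 6) − 13 = 2, and the invariant factors of ∂_2 are all 1, so H_1 = Z^2.
  H_2: rank ker ∂_2 − rank ∂_3 = (14 − 13) − 0 = 1, and there is no ∂_3, so H_2 = Z.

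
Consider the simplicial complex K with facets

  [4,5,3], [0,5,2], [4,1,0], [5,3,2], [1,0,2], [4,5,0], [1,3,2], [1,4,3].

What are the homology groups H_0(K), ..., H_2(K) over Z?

H_0 ≅ Z,  H_1 = 0,  H_2 ≅ Z.

Fix the vertex order 0 < 1 < 2 < 3 < 4 < 5 and write every simplex with vertices in increasing order. Then dim K = 2 and the simplices of K are:

  0-simplices (6): [0], [1], [2], [3], [4], [5]
  1-simplices (12): [0,1], [0,2], [0,4], [0,5], [1,2], [1,3], [1,4], [2,3], [2,5], [3,4], [3,5], [4,5]
  2-simplices (8): [0,1,2], [0,1,4], [0,2,5], [0,4,5], [1,2,3], [1,3,4], [2,3,5], [3,4,5]

giving chain groups C_0 ≅ Z^6, C_1 ≅ Z^12, C_2 ≅ Z^8.

The boundary map ∂_1: C_1 → C_0 sends each edge [p,q] (with p < q) to q − p.
The resulting 6×12 matrix has rank 5, and its Smith normal form has invariant factors (1,1,1,1,1).

The boundary map ∂_2: C_2 → C_1 acts by ∂[p,q,r] = [q,r] − [p,r] + [p,q]. For instance
  ∂[3,4,5] = [4,5] − [3,5] + [3,4],
  ∂[0,1,4] = [1,4] − [0,4] + [0,1].
The resulting 12×8 matrix has rank 7, and its Smith normal form has invariant factors (1,1,1,1,1,1,1).

From H_k ≅ ker(∂_k) / im(∂_{k+1}) we obtain:

  H_0: rank C_0 − rank ∂_1 = 6 − 5 = 1, and the invariant factors of ∂_1 are all 1, so H_0 = Z.
  H_1: rank ker ∂_1 − rank ∂_2 = (12 − 5) − 7 = 0, and the invariant factors of ∂_2 are all 1, so H_1 = 0.
  H_2: rank ker ∂_2 − rank ∂_3 = (8 − 7) − 0 = 1, and there is no ∂_3, so H_2 = Z.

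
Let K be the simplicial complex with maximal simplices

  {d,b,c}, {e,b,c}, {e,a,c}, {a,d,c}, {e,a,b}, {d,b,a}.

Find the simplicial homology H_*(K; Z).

H_0 = Z,  H_1 = 0,  H_2 = Z.

We work with the vertex ordering a < b < c < d < e. The simplices of K, each written with vertices in increasing order, are:

  0-simplices (5): a, b, c, d, e
  1-simplices (9): ab, ac, ad, ae, bc, bd, be, cd, ce
  2-simplices (6): abd, abe, acd, ace, bcd, bce

giving chain groups C_0 ≅ Z^5, C_1 ≅ Z^9, C_2 ≅ Z^6.

The boundary map ∂_1: C_1 → C_0 maps an edge to its endpoints' difference, ∂[p,q] = q − p.
This gives a 5×9 integer matrix of rank 4; reducing to Smith normal form yields diagonal entries (1,1,1,1).

∂_2: C_2 → C_1 maps a triangle to the signed sum of its edges. For instance
  ∂bcd = cd − bd + bc,
  ∂abd = bd − ad + ab.
The 9×6 boundary matrix has rank 5 and Smith normal form diag(1,1,1,1,1).

Now H_k = ker ∂_k / im ∂_{k+1}, so:

  H_0: rank C_0 − rank ∂_1 = 5 − 4 = 1, and the invariant factors of ∂_1 are all 1, so H_0 ≅ Z.
  H_1: rank ker ∂_1 − rank ∂_2 = (9 − 4) − 5 = 0, and the invariant factors of ∂_2 are all 1, so H_1 ≅ 0.
  H_2: rank ker ∂_2 − rank ∂_3 = (6 − 5) − 0 = 1, and there is no ∂_3, so H_2 ≅ Z.

As a check, the Euler characteristic is 5 − 9 + 6 = 2, which agrees with 1 − 0 + 1 = 2.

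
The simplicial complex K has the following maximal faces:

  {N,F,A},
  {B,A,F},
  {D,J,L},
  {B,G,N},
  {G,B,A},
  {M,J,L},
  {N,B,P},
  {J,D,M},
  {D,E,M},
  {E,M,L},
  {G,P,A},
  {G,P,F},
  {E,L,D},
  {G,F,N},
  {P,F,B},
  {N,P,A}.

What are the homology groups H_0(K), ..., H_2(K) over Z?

H_0 ≅ Z^2,  H_1 ≅ Z/2,  H_2 ≅ Z.

Take the total order A < B < D < E < F < G < J < L < M < N < P on the vertex set. Then K (dimension 2) consists of the simplices:

  0-simplices (11): A, B, D, E, F, G, J, L, M, N, P
  1-simplices (24): AB, AF, AG, AN, AP, BF, BG, BN, BP, DE, DJ, DL, DM, EL, EM, FG, FN, FP, GN, GP, JL, JM, LM, NP
  2-simplices (16): ABF, ABG, AFN, AGP, ANP, BFP, BGN, BNP, DEL, DEM, DJL, DJM, ELM, FGN, FGP, JLM

Hence C_0 ≅ Z^11, C_1 ≅ Z^24, C_2 ≅ Z^16.

∂_1: C_1 → C_0 sends each edge [p,q] (with p < q) to q − p.
The resulting 11×24 matrix has rank 9, and its Smith normal form has invariant factors (1,1,1,1,1,1,1,1,1).

∂_2: C_2 → C_1 maps a triangle to the signed sum of its edges. For instance
  ∂BNP = NP − BP + BN,
  ∂ABF = BF − AF + AB.
This gives a 24×16 integer matrix of rank 15; reducing to Smith normal form yields diagonal entries (1,1,1,1,1,1,1,1,1,1,1,1,1,1,2).

Now H_k = ker ∂_k / im ∂_{k+1}, so:

  H_0: rank C_0 − rank ∂_1 = 11 − 9 = 2, and the invariant factors of ∂_1 are all 1, so H_0 = Z^2.
  H_1: rank ker ∂_1 − rank ∂_2 = (24 − 9) − 15 = 0, and ∂_2 has invariant factor 2 > 1, so H_1 = Z/2.
  H_2: rank ker ∂_2 − rank ∂_3 = (16 − 15) − 0 = 1, and there is no ∂_3, so H_2 = Z.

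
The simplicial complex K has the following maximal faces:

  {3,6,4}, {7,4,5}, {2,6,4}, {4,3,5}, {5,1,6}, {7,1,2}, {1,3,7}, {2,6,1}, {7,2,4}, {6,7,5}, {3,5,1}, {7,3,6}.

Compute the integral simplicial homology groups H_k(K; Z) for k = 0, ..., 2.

H_0 ≅ Z,  H_1 ≅ Z/2,  H_2 = 0.

Fix the vertex order 1 < 2 < 3 < 4 < 5 < 6 < 7 and write every simplex with vertices in increasing order. Then dim K = 2 and the simplices of K are:

  0-simplices (7): [1], [2], [3], [4], [5], [6], [7]
  1-simplices (18): [1,2], [1,3], [1,5], [1,6], [1,7], [2,4], [2,6], [2,7], [3,4], [3,5], [3,6], [3,7], [4,5], [4,6], [4,7], [5,6], [5,7], [6,7]
  2-simplices (12): [1,2,6], [1,2,7], [1,3,5], [1,3,7], [1,5,6], [2,4,6], [2,4,7], [3,4,5], [3,4,6], [3,6,7], [4,5,7], [5,6,7]

so the chain groups are C_0 ≅ Z^7, C_1 ≅ Z^18, C_2 ≅ Z^12.

∂_1: C_1 → C_0 sends each edge [p,q] (with p < q) to q − p.
The 7×18 boundary matrix has rank 6 and Smith normal form diag(1,1,1,1,1,1).

∂_2: C_2 → C_1 sends each 2-simplex [p,q,r] to [q,r] − [p,r] + [p,q]. For instance
  ∂[1,2,6] = [2,6] − [1,6] + [1,2],
  ∂[1,2,7] = [2,7] − [1,7] + [1,2].
As a 18×12 matrix over Z this has rank 12, with invariant factors (1,1,1,1,1,1,1,1,1,1,1,2).

Computing H_k = (kernel of ∂_k) / (image of ∂_{k+1}):

  H_0: rank C_0 − rank ∂_1 = 7 − 6 = 1, and the invariant factors of ∂_1 are all 1, so H_0 ≅ Z.
  H_1: rank ker ∂_1 − rank ∂_2 = (18 − 6) − 12 = 0, and ∂_2 has invariant factor 2 > 1, so H_1 ≅ Z/2.
  H_2: rank ker ∂_2 − rank ∂_3 = (12 − 12) − 0 = 0, and there is no ∂_3, so H_2 ≅ 0.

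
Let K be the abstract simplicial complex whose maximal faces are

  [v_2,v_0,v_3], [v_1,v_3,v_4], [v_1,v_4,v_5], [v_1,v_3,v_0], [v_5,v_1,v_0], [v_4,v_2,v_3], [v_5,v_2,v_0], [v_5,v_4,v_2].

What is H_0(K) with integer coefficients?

H_0 = Z.

Order the vertices as v_0 < v_1 < v_2 < v_3 < v_4 < v_5. Listing each simplex with vertices in this order, K has dimension 2 with simplices:

  0-simplices (6): [v_0], [v_1], [v_2], [v_3], [v_4], [v_5]
  1-simplices (12): [v_0,v_1], [v_0,v_2], [v_0,v_3], [v_0,v_5], [v_1,v_3], [v_1,v_4], [v_1,v_5], [v_2,v_3], [v_2,v_4], [v_2,v_5], [v_3,v_4], [v_4,v_5]
  2-simplices (8): [v_0,v_1,v_3], [v_0,v_1,v_5], [v_0,v_2,v_3], [v_0,v_2,v_5], [v_1,v_3,v_4], [v_1,v_4,v_5], [v_2,v_3,v_4], [v_2,v_4,v_5]

Hence C_0 ≅ Z^6, C_1 ≅ Z^12, C_2 ≅ Z^8.

∂_1: C_1 → C_0 sends each edge [p,q] (with p < q) to q − p.
The 6×12 boundary matrix has rank 5 and Smith normal form diag(1,1,1,1,1).

∂_2: C_2 → C_1 acts by ∂[p,q,r] = [q,r] − [p,r] + [p,q]. For instance
  ∂[v_1,v_3,v_4] = [v_3,v_4] − [v_1,v_4] + [v_1,v_3],
  ∂[v_0,v_2,v_3] = [v_2,v_3] − [v_0,v_3] + [v_0,v_2].
This gives a 12×8 integer matrix of rank 7; reducing to Smith normal form yields diagonal entries (1,1,1,1,1,1,1).

Reading off H_k = ker ∂_k / im ∂_{k+1}:

  H_0: rank C_0 − rank ∂_1 = 6 − 5 = 1, and the invariant factors of ∂_1 are all 1, so H_0 = Z.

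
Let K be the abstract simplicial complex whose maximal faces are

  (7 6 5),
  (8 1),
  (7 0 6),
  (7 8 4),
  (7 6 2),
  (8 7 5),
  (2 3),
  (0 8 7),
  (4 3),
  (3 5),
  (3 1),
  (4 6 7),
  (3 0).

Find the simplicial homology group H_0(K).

H_0 = Z.

Fix the vertex order 0 < 1 < 2 < 3 < 4 < 5 < 6 < 7 < 8 and write every simplex with vertices in increasing order. Then dim K = 2 and the simplices of K are:

  0-simplices (9): [0], [1], [2], [3], [4], [5], [6], [7], [8]
  1-simplices (19): [0,3], [0,6], [0,7], [0,8], [1,3], [1,8], [2,3], [2,6], [2,7], [3,4], [3,5], [4,6], [4,7], [4,8], [5,6], [5,7], [5,8], [6,7], [7,8]
  2-simplices (7): [0,6,7], [0,7,8], [2,6,7], [4,6,7], [4,7,8], [5,6,7], [5,7,8]

giving chain groups C_0 ≅ Z^9, C_1 ≅ Z^19, C_2 ≅ Z^7.

The boundary map ∂_1: C_1 → C_0 sends each edge [p,q] (with p < q) to q − p. For instance
  ∂[0,3] = [3] − [0].
The resulting 9×19 matrix has rank 8, and its Smith normal form has invariant factors (1,1,1,1,1,1,1,1).

Boundary ∂_2: C_2 → C_1 sends each 2-simplex [p,q,r] to [q,r] − [p,r] + [p,q]. For instance
  ∂[5,6,7] = [6,7] − [5,7] + [5,6],
  ∂[5,7,8] = [7,8] − [5,8] + [5,7].
The 19×7 boundary matrix has rank 7 and Smith normal form diag(1,1,1,1,1,1,1).

Reading off H_k = ker ∂_k / im ∂_{k+1}:

  H_0: rank C_0 − rank ∂_1 = 9 − 8 = 1, and the invariant factors of ∂_1 are all 1, so H_0 ≅ Z.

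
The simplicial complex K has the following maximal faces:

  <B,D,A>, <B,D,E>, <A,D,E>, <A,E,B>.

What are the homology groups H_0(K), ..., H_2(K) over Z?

Take the total order A < B < D < E on the vertex set. Then K (dimension 2) consists of the simplices:

  0-simplices (4): A, B, D, E
  1-simplices (6): AB, AD, AE, BD, BE, DE
  2-simplices (4): ABD, ABE, ADE, BDE

so the chain groups are C_0 ≅ Z^4, C_1 ≅ Z^6, C_2 ≅ Z^4.

Boundary ∂_1: C_1 → C_0 is given by ∂[p,q] = [q] − [p]. For instance
  ∂AD = D − A.
As a 4×6 matrix over Z this has rank 3, with invariant factors (1,1,1).

The boundary map ∂_2: C_2 → C_1 acts by ∂[p,q,r] = [q,r] − [p,r] + [p,q]. For instance
  ∂BDE = DE − BE + BD,
  ∂ADE = DE − AE + AD.
The resulting 6×4 matrix has rank 3, and its Smith normal form has invariant factors (1,1,1).

Reading off H_k = ker ∂_k / im ∂_{k+1}:

  H_0: rank C_0 − rank ∂_1 = 4 − 3 = 1, and the invariant factors of ∂_1 are all 1, so H_0 ≅ Z.
  H_1: rank ker ∂_1 − rank ∂_2 = (6 − 3) − 3 = 0, and the invariant factors of ∂_2 are all 1, so H_1 ≅ 0.
  H_2: rank ker ∂_2 − rank ∂_3 = (4 − 3) − 0 = 1, and there is no ∂_3, so H_2 ≅ Z.

H_0 ≅ Z,  H_1 = 0,  H_2 ≅ Z.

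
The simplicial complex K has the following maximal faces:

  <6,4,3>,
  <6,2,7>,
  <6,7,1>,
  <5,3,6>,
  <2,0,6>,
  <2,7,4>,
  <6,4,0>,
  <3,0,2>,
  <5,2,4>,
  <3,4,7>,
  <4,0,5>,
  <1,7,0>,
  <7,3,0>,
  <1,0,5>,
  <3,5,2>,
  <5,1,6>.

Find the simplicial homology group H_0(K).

Order the vertices as 0 < 1 < 2 < 3 < 4 < 5 < 6 < 7. Listing each simplex with vertices in this order, K has dimension 2 with simplices:

  0-simplices (8): [0], [1], [2], [3], [4], [5], [6], [7]
  1-simplices (24): (24 of them)
  2-simplices (16): [0,1,5], [0,1,7], [0,2,3], [0,2,6], [0,3,7], [0,4,5], [0,4,6], [1,5,6], [1,6,7], [2,3,5], [2,4,5], [2,4,7], [2,6,7], [3,4,6], [3,4,7], [3,5,6]

so the chain groups are C_0 ≅ Z^8, C_1 ≅ Z^24, C_2 ≅ Z^16.

∂_1: C_1 → C_0 sends each edge [p,q] (with p < q) to q − p. For instance
  ∂[0,4] = [4] − [0].
As a 8×24 matrix over Z this has rank 7, with invariant factors (1,1,1,1,1,1,1).

Boundary ∂_2: C_2 → C_1 maps a triangle to the signed sum of its edges. For instance
  ∂[0,1,7] = [1,7] − [0,7] + [0,1],
  ∂[3,4,7] = [4,7] − [3,7] + [3,4].
This gives a 24×16 integer matrix of rank 15; reducing to Smith normal form yields diagonal entries (1,1,1,1,1,1,1,1,1,1,1,1,1,1,1).

Computing H_k = (kernel of ∂_k) / (image of ∂_{k+1}):

  H_0: rank C_0 − rank ∂_1 = 8 − 7 = 1, and the invariant factors of ∂_1 are all 1, so H_0 ≅ Z.

(K is a triangulation of the torus T^2.)

H_0 = Z.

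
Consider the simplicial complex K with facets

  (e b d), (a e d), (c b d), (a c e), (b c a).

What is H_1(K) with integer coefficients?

Take the total order a < b < c < d < e on the vertex set. Then K (dimension 2) consists of the simplices:

  0-simplices (5): a, b, c, d, e
  1-simplices (10): ab, ac, ad, ae, bc, bd, be, cd, ce, de
  2-simplices (5): abc, ace, ade, bcd, bde

giving chain groups C_0 ≅ Z^5, C_1 ≅ Z^10, C_2 ≅ Z^5.

Boundary ∂_1: C_1 → C_0 sends each edge [p,q] (with p < q) to q − p.
The 5×10 boundary matrix has rank 4 and Smith normal form diag(1,1,1,1).

The boundary map ∂_2: C_2 → C_1 sends each 2-simplex [p,q,r] to [q,r] − [p,r] + [p,q]. For instance
  ∂abc = bc − ac + ab,
  ∂bde = de − be + bd.
The 10×5 boundary matrix has rank 5 and Smith normal form diag(1,1,1,1,1).

From H_k ≅ ker(∂_k) / im(∂_{k+1}) we obtain:

  H_1: rank ker ∂_1 − rank ∂_2 = (10 − 4) − 5 = 1, and the invariant factors of ∂_2 are all 1, so H_1 = Z.

H_1 ≅ Z.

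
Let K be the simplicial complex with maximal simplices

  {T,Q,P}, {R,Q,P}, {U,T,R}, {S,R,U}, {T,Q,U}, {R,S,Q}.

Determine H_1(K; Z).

H_1 ≅ Z.

Take the total order P < Q < R < S < T < U on the vertex set. Then K (dimension 2) consists of the simplices:

  0-simplices (6): P, Q, R, S, T, U
  1-simplices (12): PQ, PR, PT, QR, QS, QT, QU, RS, RT, RU, SU, TU
  2-simplices (6): PQR, PQT, QRS, QTU, RSU, RTU

so the chain groups are C_0 ≅ Z^6, C_1 ≅ Z^12, C_2 ≅ Z^6.

∂_1: C_1 → C_0 is given by ∂[p,q] = [q] − [p]. For instance
  ∂PR = R − P.
This gives a 6×12 integer matrix of rank 5; reducing to Smith normal form yields diagonal entries (1,1,1,1,1).

∂_2: C_2 → C_1 acts by ∂[p,q,r] = [q,r] − [p,r] + [p,q]. For instance
  ∂QRS = RS − QS + QR,
  ∂PQT = QT − PT + PQ.
This gives a 12×6 integer matrix of rank 6; reducing to Smith normal form yields diagonal entries (1,1,1,1,1,1).

Now H_k = ker ∂_k / im ∂_{k+1}, so:

  H_1: rank ker ∂_1 − rank ∂_2 = (12 − 5) − 6 = 1, and the invariant factors of ∂_2 are all 1, so H_1 = Z.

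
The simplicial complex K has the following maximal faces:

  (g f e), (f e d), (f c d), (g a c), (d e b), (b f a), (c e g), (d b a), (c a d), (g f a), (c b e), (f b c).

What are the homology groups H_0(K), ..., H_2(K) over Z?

Order the vertices as a < b < c < d < e < f < g. Listing each simplex with vertices in this order, K has dimension 2 with simplices:

  0-simplices (7): a, b, c, d, e, f, g
  1-simplices (18): ab, ac, ad, af, ag, bc, bd, be, bf, cd, ce, cf, cg, de, df, ef, eg, fg
  2-simplices (12): abd, abf, acd, acg, afg, bce, bcf, bde, cdf, ceg, def, efg

so the chain groups are C_0 ≅ Z^7, C_1 ≅ Z^18, C_2 ≅ Z^12.

∂_1: C_1 → C_0 sends each edge [p,q] (with p < q) to q − p.
The resulting 7×18 matrix has rank 6, and its Smith normal form has invariant factors (1,1,1,1,1,1).

The boundary map ∂_2: C_2 → C_1 sends each 2-simplex [p,q,r] to [q,r] − [p,r] + [p,q]. For instance
  ∂def = ef − df + de,
  ∂abf = bf − af + ab.
The 18×12 boundary matrix has rank 12 and Smith normal form diag(1,1,1,1,1,1,1,1,1,1,1,2).

From H_k ≅ ker(∂_k) / im(∂_{k+1}) we obtain:

  H_0: rank C_0 − rank ∂_1 = 7 − 6 = 1, and the invariant factors of ∂_1 are all 1, so H_0 = Z.
  H_1: rank ker ∂_1 − rank ∂_2 = (18 − 6) − 12 = 0, and ∂_2 has invariant factor 2 > 1, so H_1 = Z/2.
  H_2: rank ker ∂_2 − rank ∂_3 = (12 − 12) − 0 = 0, and there is no ∂_3, so H_2 = 0.

(K is a triangulation of the real projective plane RP^2.)

H_0 = Z,  H_1 = Z/2,  H_2 = 0.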